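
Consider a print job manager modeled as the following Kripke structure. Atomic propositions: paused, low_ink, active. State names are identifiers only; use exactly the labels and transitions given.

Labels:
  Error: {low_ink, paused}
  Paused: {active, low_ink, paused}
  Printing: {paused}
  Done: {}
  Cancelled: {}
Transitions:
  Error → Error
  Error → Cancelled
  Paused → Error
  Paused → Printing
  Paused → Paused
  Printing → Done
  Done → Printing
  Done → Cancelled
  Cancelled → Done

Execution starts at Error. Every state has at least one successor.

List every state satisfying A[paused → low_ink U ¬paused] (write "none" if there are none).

{Done, Cancelled}

States satisfying paused → low_ink: {Error, Paused, Done, Cancelled}.
States satisfying ¬paused: {Done, Cancelled}.
States satisfying A[paused → low_ink U ¬paused]: {Done, Cancelled}.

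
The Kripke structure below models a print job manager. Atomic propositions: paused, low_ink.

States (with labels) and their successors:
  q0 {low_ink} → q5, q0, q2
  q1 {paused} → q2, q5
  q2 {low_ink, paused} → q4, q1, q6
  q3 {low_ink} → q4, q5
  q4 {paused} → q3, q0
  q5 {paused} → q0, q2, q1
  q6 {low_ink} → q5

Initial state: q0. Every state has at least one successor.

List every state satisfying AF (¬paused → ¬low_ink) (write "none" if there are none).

States satisfying ¬paused → ¬low_ink: {q1, q2, q4, q5}.
States satisfying AF (¬paused → ¬low_ink): {q1, q2, q3, q4, q5, q6}.

{q1, q2, q3, q4, q5, q6}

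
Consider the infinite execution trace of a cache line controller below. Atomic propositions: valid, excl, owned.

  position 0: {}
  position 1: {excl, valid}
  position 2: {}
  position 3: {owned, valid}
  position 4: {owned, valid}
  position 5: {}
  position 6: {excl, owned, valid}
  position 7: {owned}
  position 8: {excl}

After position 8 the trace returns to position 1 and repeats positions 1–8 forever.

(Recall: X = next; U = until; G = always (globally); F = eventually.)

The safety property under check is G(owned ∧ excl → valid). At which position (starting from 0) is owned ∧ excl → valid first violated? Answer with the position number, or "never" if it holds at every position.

owned ∧ excl → valid holds at every position 0..8, and those are all the positions the trace ever visits, so the invariant G(owned ∧ excl → valid) is never violated.

never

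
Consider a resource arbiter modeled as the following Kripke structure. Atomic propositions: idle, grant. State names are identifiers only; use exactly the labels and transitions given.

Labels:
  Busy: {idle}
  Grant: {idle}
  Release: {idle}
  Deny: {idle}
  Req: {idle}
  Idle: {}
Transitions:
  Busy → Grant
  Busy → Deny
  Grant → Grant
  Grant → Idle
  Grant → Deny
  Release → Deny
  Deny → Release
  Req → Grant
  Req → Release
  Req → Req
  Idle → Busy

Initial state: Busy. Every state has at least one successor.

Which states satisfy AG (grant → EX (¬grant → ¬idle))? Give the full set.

States satisfying grant → EX (¬grant → ¬idle): {Busy, Grant, Release, Deny, Req, Idle}.
States satisfying AG (grant → EX (¬grant → ¬idle)): {Busy, Grant, Release, Deny, Req, Idle}.

{Busy, Grant, Release, Deny, Req, Idle}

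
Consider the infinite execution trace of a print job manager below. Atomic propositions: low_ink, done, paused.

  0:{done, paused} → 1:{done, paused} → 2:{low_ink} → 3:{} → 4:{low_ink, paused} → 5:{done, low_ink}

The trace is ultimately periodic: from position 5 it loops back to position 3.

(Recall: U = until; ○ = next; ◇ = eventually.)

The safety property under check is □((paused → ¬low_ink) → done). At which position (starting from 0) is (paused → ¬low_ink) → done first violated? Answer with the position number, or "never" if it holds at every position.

Check (paused → ¬low_ink) → done at each position in order: 0 ✓, 1 ✓.
At position 2 the labels are {low_ink}, so (paused → ¬low_ink) → done is false there. This is the first violation.

2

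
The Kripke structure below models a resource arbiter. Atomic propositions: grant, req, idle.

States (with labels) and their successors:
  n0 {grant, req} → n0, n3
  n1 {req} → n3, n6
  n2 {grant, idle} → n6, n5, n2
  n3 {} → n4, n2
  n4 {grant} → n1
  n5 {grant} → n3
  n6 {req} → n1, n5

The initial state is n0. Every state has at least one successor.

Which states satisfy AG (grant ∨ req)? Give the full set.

States satisfying grant ∨ req: {n0, n1, n2, n4, n5, n6}.
States satisfying AG (grant ∨ req): ∅.

none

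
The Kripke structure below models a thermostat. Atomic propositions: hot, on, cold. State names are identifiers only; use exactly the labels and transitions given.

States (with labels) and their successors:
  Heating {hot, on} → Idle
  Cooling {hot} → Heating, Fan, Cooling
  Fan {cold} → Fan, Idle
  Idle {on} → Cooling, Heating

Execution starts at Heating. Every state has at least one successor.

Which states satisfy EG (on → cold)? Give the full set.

{Cooling, Fan}

States satisfying on → cold: {Cooling, Fan}.
States satisfying EG (on → cold): {Cooling, Fan}.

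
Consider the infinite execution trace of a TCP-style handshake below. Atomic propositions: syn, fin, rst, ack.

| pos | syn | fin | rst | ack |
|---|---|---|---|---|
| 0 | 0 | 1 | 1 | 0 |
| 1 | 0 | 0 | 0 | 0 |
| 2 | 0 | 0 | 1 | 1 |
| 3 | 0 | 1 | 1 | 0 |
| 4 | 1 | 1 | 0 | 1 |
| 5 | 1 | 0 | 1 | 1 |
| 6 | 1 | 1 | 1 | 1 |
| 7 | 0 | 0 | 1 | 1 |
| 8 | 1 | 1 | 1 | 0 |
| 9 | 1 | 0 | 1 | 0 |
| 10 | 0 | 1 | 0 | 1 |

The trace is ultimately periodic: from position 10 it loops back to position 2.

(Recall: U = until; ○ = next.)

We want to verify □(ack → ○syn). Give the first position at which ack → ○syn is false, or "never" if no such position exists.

2

Check ack → ○syn at each position in order: 0 ✓, 1 ✓.
At position 2 the labels are {ack, rst} and the next position 3 has {fin, rst}, so ack → ○syn is false there. This is the first violation.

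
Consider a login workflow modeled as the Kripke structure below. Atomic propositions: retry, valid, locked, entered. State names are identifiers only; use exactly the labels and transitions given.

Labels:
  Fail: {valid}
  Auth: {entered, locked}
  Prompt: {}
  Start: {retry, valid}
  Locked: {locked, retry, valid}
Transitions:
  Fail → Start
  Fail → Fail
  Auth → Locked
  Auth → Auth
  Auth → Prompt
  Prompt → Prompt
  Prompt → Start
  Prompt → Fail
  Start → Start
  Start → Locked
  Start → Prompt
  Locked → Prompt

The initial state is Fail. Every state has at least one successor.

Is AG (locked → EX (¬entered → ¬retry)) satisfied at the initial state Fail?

States satisfying locked → EX (¬entered → ¬retry): {Fail, Auth, Prompt, Start, Locked}.
States satisfying AG (locked → EX (¬entered → ¬retry)): {Fail, Auth, Prompt, Start, Locked}.
Every state reachable from Fail satisfies locked → EX (¬entered → ¬retry).
Fail ∈ Sat(AG (locked → EX (¬entered → ¬retry))).

Holds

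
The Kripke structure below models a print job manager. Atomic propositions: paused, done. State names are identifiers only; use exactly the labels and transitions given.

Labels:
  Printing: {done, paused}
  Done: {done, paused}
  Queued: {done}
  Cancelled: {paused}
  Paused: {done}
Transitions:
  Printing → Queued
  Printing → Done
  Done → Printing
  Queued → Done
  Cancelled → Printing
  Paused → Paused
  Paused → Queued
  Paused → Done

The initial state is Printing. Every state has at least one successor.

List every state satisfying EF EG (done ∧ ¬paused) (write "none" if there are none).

{Paused}

States satisfying EG (done ∧ ¬paused): {Paused}.
States satisfying EF EG (done ∧ ¬paused): {Paused}.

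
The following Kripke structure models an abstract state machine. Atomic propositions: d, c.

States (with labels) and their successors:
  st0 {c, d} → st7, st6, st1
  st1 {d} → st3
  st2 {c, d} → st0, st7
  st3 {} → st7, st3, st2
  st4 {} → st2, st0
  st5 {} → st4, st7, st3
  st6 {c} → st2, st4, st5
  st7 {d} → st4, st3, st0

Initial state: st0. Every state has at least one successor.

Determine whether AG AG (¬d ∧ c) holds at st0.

States satisfying AG (¬d ∧ c): ∅.
States satisfying AG AG (¬d ∧ c): ∅.
st0 is reachable from st0 and violates AG (¬d ∧ c), so AG fails at st0.
st0 ∉ Sat(AG AG (¬d ∧ c)).

Violated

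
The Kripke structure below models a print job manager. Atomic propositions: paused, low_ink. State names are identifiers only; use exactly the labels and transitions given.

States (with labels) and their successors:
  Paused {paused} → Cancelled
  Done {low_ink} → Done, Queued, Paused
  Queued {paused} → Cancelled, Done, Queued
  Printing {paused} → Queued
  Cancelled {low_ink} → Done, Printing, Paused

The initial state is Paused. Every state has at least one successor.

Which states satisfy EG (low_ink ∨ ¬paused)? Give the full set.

{Done, Cancelled}

States satisfying low_ink ∨ ¬paused: {Done, Cancelled}.
States satisfying EG (low_ink ∨ ¬paused): {Done, Cancelled}.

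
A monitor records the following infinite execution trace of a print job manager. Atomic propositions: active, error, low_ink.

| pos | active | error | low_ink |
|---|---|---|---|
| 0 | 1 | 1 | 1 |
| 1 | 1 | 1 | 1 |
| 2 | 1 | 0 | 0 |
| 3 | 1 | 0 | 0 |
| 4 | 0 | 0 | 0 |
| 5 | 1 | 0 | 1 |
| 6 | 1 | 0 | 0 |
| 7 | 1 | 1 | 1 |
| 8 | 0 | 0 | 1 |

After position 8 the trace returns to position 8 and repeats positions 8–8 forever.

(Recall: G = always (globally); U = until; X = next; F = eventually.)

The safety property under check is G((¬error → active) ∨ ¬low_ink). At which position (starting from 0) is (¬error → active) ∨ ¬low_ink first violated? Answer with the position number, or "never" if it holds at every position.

Check (¬error → active) ∨ ¬low_ink at each position in order: 0 ✓, 1 ✓, 2 ✓, 3 ✓, 4 ✓, 5 ✓, 6 ✓, 7 ✓.
At position 8 the labels are {low_ink}, so (¬error → active) ∨ ¬low_ink is false there. This is the first violation.

8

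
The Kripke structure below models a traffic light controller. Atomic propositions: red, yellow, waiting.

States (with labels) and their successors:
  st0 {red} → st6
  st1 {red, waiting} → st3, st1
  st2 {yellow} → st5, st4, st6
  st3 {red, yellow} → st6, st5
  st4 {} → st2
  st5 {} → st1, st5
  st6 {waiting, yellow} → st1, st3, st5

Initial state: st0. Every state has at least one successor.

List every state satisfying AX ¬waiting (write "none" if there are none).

States satisfying ¬waiting: {st0, st2, st3, st4, st5}.
States satisfying AX ¬waiting: {st4}.

{st4}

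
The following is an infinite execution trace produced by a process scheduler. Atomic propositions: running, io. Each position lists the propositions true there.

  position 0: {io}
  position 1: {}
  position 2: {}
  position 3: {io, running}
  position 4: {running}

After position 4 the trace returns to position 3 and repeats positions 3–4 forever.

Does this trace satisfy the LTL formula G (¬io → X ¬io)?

¬io → X ¬io must hold at every position from 0 onward. It fails at position 2, so G (¬io → X ¬io) is false.
Positions where ¬io holds: 1, 2, 4.
Check X ¬io at each: 1→ok, 2→fails, 4→fails.

Violated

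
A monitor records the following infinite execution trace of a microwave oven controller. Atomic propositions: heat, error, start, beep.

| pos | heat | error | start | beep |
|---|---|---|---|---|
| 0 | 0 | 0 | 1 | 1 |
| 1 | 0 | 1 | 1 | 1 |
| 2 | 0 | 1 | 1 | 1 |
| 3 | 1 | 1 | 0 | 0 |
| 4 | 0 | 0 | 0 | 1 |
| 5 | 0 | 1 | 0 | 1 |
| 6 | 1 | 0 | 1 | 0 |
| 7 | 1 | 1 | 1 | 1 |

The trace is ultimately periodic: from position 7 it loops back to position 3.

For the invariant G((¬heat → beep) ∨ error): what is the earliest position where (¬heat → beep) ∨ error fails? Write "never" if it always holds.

(¬heat → beep) ∨ error holds at every position 0..7, and those are all the positions the trace ever visits, so the invariant G((¬heat → beep) ∨ error) is never violated.

never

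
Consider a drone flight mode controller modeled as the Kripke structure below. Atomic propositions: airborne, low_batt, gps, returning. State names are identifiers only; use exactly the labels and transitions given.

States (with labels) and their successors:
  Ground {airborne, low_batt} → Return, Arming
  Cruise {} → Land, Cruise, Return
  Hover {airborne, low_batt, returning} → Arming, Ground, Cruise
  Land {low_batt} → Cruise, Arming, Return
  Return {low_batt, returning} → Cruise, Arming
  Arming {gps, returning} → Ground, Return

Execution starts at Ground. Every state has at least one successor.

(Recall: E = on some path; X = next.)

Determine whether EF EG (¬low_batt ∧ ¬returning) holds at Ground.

Yes

States satisfying EG (¬low_batt ∧ ¬returning): {Cruise}.
States satisfying EF EG (¬low_batt ∧ ¬returning): {Ground, Cruise, Hover, Land, Return, Arming}.
Some path from Ground reaches a state where EG (¬low_batt ∧ ¬returning) holds.
Ground ∈ Sat(EF EG (¬low_batt ∧ ¬returning)).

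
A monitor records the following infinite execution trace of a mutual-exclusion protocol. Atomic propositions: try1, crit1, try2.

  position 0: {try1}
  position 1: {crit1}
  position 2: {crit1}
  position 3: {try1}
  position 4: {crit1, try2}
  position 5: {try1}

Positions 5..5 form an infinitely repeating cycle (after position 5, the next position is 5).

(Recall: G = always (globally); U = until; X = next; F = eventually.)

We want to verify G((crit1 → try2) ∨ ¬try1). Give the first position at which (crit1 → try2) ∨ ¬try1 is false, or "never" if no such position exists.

never

(crit1 → try2) ∨ ¬try1 holds at every position 0..5, and those are all the positions the trace ever visits, so the invariant G((crit1 → try2) ∨ ¬try1) is never violated.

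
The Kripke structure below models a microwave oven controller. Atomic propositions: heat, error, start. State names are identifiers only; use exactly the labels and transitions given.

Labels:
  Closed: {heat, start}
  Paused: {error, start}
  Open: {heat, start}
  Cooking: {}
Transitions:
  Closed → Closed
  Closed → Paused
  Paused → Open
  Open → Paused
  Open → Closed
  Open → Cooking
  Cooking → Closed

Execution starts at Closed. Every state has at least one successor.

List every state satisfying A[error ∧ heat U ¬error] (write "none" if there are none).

States satisfying error ∧ heat: ∅.
States satisfying ¬error: {Closed, Open, Cooking}.
States satisfying A[error ∧ heat U ¬error]: {Closed, Open, Cooking}.

{Closed, Open, Cooking}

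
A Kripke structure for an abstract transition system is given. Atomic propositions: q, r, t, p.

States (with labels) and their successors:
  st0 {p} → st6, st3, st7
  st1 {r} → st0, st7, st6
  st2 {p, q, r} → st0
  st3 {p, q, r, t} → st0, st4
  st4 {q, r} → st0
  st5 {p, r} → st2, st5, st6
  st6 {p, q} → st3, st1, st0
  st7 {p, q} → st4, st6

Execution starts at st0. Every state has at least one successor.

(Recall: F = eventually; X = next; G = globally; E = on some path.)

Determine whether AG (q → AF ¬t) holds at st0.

States satisfying q → AF ¬t: {st0, st1, st2, st3, st4, st5, st6, st7}.
States satisfying AG (q → AF ¬t): {st0, st1, st2, st3, st4, st5, st6, st7}.
Every state reachable from st0 satisfies q → AF ¬t.
st0 ∈ Sat(AG (q → AF ¬t)).

Satisfied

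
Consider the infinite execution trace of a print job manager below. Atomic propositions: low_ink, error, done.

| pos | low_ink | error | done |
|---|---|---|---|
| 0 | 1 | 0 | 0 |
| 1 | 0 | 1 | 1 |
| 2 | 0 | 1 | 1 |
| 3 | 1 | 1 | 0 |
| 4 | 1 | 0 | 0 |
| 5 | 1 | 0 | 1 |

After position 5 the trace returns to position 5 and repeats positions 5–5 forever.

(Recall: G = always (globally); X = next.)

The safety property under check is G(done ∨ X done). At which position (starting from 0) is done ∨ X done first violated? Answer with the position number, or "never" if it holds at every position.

3

Check done ∨ X done at each position in order: 0 ✓, 1 ✓, 2 ✓.
At position 3 the labels are {error, low_ink} and the next position 4 has {low_ink}, so done ∨ X done is false there. This is the first violation.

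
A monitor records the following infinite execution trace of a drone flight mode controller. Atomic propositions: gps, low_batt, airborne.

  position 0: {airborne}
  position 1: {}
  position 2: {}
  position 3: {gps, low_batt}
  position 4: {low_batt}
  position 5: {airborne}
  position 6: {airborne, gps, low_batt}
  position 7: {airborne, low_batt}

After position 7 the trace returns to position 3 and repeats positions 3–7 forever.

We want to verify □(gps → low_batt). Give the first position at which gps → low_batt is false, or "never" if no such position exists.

never

gps → low_batt holds at every position 0..7, and those are all the positions the trace ever visits, so the invariant □(gps → low_batt) is never violated.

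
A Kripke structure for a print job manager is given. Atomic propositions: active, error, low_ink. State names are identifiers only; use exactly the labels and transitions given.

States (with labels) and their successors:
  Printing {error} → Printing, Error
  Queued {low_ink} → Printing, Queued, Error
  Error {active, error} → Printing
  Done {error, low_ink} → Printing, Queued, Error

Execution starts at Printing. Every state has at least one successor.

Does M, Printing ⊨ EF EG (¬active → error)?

States satisfying EG (¬active → error): {Printing, Error, Done}.
States satisfying EF EG (¬active → error): {Printing, Queued, Error, Done}.
Some path from Printing reaches a state where EG (¬active → error) holds.
Printing ∈ Sat(EF EG (¬active → error)).

Holds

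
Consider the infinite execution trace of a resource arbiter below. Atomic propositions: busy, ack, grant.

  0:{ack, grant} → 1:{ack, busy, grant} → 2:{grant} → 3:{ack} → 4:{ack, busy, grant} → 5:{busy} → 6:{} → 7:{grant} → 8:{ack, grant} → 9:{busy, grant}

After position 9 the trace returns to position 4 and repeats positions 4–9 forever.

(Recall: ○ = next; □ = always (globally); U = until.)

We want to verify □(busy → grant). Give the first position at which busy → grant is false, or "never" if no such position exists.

Check busy → grant at each position in order: 0 ✓, 1 ✓, 2 ✓, 3 ✓, 4 ✓.
At position 5 the labels are {busy}, so busy → grant is false there. This is the first violation.

5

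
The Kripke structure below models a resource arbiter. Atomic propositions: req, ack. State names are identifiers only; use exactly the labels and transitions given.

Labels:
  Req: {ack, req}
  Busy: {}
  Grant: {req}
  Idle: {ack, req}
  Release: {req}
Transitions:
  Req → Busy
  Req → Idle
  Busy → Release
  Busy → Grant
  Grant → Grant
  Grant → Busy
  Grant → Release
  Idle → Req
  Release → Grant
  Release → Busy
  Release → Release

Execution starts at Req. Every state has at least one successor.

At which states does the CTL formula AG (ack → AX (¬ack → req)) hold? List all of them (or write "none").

States satisfying ack → AX (¬ack → req): {Busy, Grant, Idle, Release}.
States satisfying AG (ack → AX (¬ack → req)): {Busy, Grant, Release}.

{Busy, Grant, Release}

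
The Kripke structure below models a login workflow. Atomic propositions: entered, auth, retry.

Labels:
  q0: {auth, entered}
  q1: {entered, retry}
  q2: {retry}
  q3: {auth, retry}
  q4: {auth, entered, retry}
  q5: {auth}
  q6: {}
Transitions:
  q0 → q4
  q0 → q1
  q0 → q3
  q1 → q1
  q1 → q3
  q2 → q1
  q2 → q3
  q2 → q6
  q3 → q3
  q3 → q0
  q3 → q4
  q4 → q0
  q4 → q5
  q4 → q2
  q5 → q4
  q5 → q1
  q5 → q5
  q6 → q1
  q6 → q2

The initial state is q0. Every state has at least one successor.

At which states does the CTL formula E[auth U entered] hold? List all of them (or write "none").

States satisfying auth: {q0, q3, q4, q5}.
States satisfying entered: {q0, q1, q4}.
States satisfying E[auth U entered]: {q0, q1, q3, q4, q5}.

{q0, q1, q3, q4, q5}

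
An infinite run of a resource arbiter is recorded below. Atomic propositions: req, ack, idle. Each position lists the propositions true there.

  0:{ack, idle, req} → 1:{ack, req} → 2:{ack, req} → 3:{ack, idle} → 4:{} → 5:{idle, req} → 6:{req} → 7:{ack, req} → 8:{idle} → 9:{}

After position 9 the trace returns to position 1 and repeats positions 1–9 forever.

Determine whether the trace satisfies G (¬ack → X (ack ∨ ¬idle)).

Violated

¬ack → X (ack ∨ ¬idle) must hold at every position from 0 onward. It fails at position 4, so G (¬ack → X (ack ∨ ¬idle)) is false.
Positions where ¬ack holds: 4, 5, 6, 8, 9.
Check X (ack ∨ ¬idle) at each: 4→fails, 5→ok, 6→ok, 8→ok, 9→ok.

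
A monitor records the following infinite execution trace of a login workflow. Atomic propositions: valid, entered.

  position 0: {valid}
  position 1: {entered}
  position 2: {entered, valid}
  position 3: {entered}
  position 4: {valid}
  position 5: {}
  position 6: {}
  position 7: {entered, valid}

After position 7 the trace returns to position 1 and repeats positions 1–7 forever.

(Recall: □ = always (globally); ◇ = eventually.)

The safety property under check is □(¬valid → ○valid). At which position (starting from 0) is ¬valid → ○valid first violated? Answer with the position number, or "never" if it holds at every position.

5

Check ¬valid → ○valid at each position in order: 0 ✓, 1 ✓, 2 ✓, 3 ✓, 4 ✓.
At position 5 the labels are {} and the next position 6 has {}, so ¬valid → ○valid is false there. This is the first violation.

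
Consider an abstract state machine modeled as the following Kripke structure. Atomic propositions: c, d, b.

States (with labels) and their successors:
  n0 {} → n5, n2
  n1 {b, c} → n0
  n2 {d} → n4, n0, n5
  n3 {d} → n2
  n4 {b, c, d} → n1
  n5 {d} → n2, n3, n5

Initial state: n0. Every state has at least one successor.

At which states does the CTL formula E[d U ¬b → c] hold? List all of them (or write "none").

{n1, n2, n3, n4, n5}

States satisfying d: {n2, n3, n4, n5}.
States satisfying ¬b → c: {n1, n4}.
States satisfying E[d U ¬b → c]: {n1, n2, n3, n4, n5}.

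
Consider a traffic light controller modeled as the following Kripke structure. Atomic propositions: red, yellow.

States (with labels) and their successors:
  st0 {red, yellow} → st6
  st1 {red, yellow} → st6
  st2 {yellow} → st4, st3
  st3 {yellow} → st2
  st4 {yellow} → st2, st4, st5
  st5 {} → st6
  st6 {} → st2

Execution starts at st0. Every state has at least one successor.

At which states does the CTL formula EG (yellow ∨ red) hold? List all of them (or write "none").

{st2, st3, st4}

States satisfying yellow ∨ red: {st0, st1, st2, st3, st4}.
States satisfying EG (yellow ∨ red): {st2, st3, st4}.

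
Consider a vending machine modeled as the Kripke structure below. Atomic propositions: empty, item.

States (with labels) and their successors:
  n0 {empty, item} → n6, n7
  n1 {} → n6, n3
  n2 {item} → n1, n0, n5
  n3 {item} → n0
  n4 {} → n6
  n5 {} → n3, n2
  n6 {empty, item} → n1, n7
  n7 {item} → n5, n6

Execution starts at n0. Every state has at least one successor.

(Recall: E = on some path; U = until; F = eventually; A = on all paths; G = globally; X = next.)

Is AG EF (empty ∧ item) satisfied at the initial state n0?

States satisfying EF (empty ∧ item): {n0, n1, n2, n3, n4, n5, n6, n7}.
States satisfying AG EF (empty ∧ item): {n0, n1, n2, n3, n4, n5, n6, n7}.
Every state reachable from n0 satisfies EF (empty ∧ item).
n0 ∈ Sat(AG EF (empty ∧ item)).

Satisfied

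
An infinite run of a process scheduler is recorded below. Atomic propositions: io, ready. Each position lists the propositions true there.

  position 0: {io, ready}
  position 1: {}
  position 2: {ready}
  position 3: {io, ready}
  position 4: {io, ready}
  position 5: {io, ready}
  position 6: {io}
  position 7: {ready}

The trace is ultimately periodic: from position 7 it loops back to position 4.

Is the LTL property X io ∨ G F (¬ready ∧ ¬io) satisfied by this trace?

Violated

The position after 0 is 1; io is false there.
F (¬ready ∧ ¬io) must hold at every position from 0 onward. It fails at position 2, so G F (¬ready ∧ ¬io) is false.
At position 0: X io is false; G F (¬ready ∧ ¬io) is false; so X io ∨ G F (¬ready ∧ ¬io) is false.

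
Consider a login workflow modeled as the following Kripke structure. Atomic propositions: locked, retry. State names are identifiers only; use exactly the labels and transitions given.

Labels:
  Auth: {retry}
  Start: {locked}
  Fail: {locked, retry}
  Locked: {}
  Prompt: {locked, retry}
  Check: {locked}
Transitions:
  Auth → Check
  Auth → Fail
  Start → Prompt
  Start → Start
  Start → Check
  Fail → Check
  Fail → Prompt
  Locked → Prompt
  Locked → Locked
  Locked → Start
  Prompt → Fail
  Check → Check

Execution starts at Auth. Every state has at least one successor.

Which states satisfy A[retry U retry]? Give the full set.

{Auth, Fail, Prompt}

States satisfying retry: {Auth, Fail, Prompt}.
States satisfying A[retry U retry]: {Auth, Fail, Prompt}.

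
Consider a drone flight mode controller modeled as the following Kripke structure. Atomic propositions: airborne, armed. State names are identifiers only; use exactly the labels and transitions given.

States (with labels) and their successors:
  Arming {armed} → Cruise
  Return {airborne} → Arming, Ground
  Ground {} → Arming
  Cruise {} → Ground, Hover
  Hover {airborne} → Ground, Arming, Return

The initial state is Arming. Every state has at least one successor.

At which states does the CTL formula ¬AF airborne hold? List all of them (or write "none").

States satisfying airborne: {Return, Hover}.
States satisfying AF airborne: {Return, Hover}.
States satisfying ¬AF airborne: {Arming, Ground, Cruise}.

{Arming, Ground, Cruise}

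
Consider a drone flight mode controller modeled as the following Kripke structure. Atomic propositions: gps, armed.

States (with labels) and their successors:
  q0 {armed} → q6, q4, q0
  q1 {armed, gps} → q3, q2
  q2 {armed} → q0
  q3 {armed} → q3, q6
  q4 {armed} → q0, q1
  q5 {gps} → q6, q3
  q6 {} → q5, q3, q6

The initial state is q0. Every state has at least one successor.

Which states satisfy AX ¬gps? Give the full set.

States satisfying ¬gps: {q0, q2, q3, q4, q6}.
States satisfying AX ¬gps: {q0, q1, q2, q3, q5}.

{q0, q1, q2, q3, q5}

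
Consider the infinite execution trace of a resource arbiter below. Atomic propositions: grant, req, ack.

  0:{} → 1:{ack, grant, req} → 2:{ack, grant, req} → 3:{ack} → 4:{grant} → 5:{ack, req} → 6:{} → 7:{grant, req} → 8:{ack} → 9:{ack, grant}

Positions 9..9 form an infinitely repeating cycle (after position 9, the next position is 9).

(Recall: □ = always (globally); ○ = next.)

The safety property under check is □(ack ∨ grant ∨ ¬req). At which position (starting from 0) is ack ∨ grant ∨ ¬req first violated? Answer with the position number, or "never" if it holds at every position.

never

ack ∨ grant ∨ ¬req holds at every position 0..9, and those are all the positions the trace ever visits, so the invariant □(ack ∨ grant ∨ ¬req) is never violated.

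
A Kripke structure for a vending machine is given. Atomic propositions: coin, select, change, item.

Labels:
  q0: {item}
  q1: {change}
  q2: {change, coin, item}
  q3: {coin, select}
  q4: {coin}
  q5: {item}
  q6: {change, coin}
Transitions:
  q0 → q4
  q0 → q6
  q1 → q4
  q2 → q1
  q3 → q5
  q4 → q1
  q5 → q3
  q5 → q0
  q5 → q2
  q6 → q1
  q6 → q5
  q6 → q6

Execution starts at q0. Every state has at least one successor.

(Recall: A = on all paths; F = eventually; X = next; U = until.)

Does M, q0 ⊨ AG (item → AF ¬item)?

Holds

States satisfying item → AF ¬item: {q0, q1, q2, q3, q4, q5, q6}.
States satisfying AG (item → AF ¬item): {q0, q1, q2, q3, q4, q5, q6}.
Every state reachable from q0 satisfies item → AF ¬item.
q0 ∈ Sat(AG (item → AF ¬item)).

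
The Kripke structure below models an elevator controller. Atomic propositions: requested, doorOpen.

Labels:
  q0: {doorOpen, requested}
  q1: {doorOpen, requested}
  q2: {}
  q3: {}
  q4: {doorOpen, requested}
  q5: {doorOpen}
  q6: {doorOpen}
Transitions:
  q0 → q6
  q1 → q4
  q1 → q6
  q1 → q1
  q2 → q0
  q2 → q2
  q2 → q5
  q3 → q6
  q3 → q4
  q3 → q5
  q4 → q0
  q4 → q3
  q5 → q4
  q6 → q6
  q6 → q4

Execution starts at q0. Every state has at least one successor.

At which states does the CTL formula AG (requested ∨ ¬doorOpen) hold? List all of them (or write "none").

States satisfying requested ∨ ¬doorOpen: {q0, q1, q2, q3, q4}.
States satisfying AG (requested ∨ ¬doorOpen): ∅.

none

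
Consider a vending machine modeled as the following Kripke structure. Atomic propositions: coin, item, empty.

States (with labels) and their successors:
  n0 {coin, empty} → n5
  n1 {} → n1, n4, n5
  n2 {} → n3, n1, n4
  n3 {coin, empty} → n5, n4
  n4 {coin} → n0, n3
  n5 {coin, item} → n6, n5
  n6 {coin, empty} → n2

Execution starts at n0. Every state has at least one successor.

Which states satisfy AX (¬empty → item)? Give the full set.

{n0, n4, n5}

States satisfying ¬empty → item: {n0, n3, n5, n6}.
States satisfying AX (¬empty → item): {n0, n4, n5}.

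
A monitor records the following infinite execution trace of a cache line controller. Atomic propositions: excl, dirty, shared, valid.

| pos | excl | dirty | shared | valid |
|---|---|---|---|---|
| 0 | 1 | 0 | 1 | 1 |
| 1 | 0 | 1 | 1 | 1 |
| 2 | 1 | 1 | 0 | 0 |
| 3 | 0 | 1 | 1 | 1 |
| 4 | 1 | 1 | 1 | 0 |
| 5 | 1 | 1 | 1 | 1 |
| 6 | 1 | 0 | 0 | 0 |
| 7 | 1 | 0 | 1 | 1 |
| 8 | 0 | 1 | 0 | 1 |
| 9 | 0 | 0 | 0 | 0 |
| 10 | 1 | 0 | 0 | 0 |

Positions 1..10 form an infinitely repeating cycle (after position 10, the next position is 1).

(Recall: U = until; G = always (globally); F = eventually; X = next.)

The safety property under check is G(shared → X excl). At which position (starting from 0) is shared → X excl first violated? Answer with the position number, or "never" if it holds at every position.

At position 0 the labels are {excl, shared, valid} and the next position 1 has {dirty, shared, valid}, so shared → X excl is false there. This is the first violation.

0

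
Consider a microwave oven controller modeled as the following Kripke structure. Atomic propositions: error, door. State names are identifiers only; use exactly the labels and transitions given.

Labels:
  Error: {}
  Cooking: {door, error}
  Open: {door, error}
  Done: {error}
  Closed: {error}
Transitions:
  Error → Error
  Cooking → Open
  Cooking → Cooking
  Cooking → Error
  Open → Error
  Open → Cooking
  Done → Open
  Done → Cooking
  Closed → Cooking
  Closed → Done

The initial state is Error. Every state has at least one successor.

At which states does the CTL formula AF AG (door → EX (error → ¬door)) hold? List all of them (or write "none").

{Error, Cooking, Open, Done, Closed}

States satisfying AG (door → EX (error → ¬door)): {Error, Cooking, Open, Done, Closed}.
States satisfying AF AG (door → EX (error → ¬door)): {Error, Cooking, Open, Done, Closed}.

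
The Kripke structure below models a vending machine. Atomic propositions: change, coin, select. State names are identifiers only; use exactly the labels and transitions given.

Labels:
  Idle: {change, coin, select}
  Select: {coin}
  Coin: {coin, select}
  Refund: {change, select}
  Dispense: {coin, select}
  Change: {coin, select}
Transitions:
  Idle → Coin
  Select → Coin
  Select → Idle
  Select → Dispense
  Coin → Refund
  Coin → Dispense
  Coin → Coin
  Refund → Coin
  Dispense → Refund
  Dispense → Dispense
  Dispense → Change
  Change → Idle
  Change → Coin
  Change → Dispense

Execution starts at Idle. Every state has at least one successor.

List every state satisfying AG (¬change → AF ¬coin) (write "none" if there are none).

none

States satisfying ¬change → AF ¬coin: {Idle, Refund}.
States satisfying AG (¬change → AF ¬coin): ∅.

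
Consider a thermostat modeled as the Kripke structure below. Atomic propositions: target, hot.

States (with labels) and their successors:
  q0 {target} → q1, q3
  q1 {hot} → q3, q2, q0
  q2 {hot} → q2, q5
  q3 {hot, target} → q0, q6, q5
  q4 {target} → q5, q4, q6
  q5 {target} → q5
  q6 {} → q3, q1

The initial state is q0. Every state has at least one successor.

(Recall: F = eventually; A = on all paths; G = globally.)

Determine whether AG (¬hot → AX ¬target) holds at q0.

No

States satisfying ¬hot → AX ¬target: {q1, q2, q3}.
States satisfying AG (¬hot → AX ¬target): ∅.
q0 is reachable from q0 and violates ¬hot → AX ¬target, so AG fails at q0.
q0 ∉ Sat(AG (¬hot → AX ¬target)).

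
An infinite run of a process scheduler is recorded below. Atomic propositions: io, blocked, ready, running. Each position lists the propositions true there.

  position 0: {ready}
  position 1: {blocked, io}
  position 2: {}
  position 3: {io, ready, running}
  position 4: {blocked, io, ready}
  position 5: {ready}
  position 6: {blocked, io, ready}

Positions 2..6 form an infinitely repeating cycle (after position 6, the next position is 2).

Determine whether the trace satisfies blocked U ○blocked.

Satisfied

Walking from position 0: ○blocked first holds at position 0, and blocked holds at every earlier position along the way, so blocked U ○blocked holds.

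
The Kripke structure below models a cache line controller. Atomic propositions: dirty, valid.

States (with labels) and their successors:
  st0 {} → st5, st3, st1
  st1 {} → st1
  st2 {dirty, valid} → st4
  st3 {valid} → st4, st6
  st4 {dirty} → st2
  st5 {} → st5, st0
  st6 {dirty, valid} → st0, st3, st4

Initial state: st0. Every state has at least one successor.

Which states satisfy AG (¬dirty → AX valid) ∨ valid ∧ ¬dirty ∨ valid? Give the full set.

States satisfying ¬dirty → AX valid: {st2, st4, st6}.
States satisfying AG (¬dirty → AX valid): {st2, st4}.
States satisfying ¬dirty: {st0, st1, st3, st5}.
States satisfying valid ∧ ¬dirty: {st3}.
States satisfying valid ∧ ¬dirty ∨ valid: {st2, st3, st6}.
States satisfying AG (¬dirty → AX valid) ∨ valid ∧ ¬dirty ∨ valid: {st2, st3, st4, st6}.

{st2, st3, st4, st6}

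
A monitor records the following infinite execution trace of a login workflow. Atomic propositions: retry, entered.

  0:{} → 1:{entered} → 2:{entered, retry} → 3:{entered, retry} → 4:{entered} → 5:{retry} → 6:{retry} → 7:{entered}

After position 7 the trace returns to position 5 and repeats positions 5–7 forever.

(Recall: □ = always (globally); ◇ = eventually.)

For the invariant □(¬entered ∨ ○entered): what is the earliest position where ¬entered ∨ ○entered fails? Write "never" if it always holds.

Check ¬entered ∨ ○entered at each position in order: 0 ✓, 1 ✓, 2 ✓, 3 ✓.
At position 4 the labels are {entered} and the next position 5 has {retry}, so ¬entered ∨ ○entered is false there. This is the first violation.

4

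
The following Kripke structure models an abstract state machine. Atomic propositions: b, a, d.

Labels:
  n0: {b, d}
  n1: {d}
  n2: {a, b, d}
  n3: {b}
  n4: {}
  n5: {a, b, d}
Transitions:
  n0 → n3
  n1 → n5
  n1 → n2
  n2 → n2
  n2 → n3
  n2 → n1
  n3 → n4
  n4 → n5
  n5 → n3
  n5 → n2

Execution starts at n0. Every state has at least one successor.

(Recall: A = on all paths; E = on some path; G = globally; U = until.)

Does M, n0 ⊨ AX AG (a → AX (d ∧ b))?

No

States satisfying AG (a → AX (d ∧ b)): ∅.
States satisfying AX AG (a → AX (d ∧ b)): ∅.
n0 ∉ Sat(AX AG (a → AX (d ∧ b))).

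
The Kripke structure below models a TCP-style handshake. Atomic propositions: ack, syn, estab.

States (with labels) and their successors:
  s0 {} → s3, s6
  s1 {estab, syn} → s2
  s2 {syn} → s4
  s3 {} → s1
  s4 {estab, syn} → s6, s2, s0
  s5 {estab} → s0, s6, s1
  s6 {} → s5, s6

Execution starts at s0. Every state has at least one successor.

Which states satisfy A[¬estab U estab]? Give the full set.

{s1, s2, s3, s4, s5}

States satisfying ¬estab: {s0, s2, s3, s6}.
States satisfying estab: {s1, s4, s5}.
States satisfying A[¬estab U estab]: {s1, s2, s3, s4, s5}.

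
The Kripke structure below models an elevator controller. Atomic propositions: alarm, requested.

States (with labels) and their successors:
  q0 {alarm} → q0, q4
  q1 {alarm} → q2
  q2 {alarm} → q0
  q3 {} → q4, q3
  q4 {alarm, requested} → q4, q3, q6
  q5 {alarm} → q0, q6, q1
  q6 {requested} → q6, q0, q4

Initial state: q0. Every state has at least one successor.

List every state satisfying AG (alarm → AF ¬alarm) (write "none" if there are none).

States satisfying alarm → AF ¬alarm: {q3, q6}.
States satisfying AG (alarm → AF ¬alarm): ∅.

none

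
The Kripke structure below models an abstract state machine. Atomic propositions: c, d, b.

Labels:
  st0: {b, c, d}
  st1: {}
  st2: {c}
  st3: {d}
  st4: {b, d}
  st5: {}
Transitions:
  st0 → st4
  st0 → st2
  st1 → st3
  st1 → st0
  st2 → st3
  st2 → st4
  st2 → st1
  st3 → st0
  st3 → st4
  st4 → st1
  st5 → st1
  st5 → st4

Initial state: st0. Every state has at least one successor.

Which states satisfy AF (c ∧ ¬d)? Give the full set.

{st2}

States satisfying c ∧ ¬d: {st2}.
States satisfying AF (c ∧ ¬d): {st2}.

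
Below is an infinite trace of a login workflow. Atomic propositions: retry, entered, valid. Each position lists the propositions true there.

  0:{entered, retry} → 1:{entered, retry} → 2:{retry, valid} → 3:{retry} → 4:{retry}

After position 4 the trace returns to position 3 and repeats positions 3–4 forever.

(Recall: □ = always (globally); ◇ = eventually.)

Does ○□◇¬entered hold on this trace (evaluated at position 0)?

The position after 0 is 1; □◇¬entered is true there.

Satisfied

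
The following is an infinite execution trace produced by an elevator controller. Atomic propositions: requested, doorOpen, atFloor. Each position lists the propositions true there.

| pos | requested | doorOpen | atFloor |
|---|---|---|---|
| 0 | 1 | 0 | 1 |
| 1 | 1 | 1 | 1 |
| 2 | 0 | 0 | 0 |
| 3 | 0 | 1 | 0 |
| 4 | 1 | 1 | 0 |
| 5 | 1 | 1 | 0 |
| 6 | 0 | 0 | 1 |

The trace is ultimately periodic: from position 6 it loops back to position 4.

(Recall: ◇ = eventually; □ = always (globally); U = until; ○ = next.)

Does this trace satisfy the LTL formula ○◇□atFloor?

Does not hold

The position after 0 is 1; ◇□atFloor is false there.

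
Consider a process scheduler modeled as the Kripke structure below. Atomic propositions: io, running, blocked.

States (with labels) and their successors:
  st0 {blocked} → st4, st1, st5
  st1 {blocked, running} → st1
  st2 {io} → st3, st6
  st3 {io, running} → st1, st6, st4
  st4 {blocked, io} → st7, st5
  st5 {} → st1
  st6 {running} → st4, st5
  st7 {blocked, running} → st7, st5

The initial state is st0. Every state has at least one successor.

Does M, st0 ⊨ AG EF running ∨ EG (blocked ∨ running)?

States satisfying EF running: {st0, st1, st2, st3, st4, st5, st6, st7}.
States satisfying AG EF running: {st0, st1, st2, st3, st4, st5, st6, st7}.
States satisfying blocked ∨ running: {st0, st1, st3, st4, st6, st7}.
States satisfying EG (blocked ∨ running): {st0, st1, st3, st4, st6, st7}.
States satisfying AG EF running ∨ EG (blocked ∨ running): {st0, st1, st2, st3, st4, st5, st6, st7}.
st0 ∈ Sat(AG EF running ∨ EG (blocked ∨ running)).

Yes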